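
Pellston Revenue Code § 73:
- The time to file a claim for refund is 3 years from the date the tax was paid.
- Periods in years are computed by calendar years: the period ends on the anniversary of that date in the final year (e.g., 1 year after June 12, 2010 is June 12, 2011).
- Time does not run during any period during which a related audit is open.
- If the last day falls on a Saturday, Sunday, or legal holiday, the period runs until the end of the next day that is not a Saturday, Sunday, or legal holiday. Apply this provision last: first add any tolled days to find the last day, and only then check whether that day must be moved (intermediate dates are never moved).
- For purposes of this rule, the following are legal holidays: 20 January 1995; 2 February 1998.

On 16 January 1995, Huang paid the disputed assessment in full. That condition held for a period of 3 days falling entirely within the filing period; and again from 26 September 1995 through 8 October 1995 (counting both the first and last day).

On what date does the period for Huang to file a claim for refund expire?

3 years after 16 January 1995 is January 16, 1998.
Tolling adds 3 days: January 16, 1998 + 3 days = January 19, 1998.
From September 26, 1995 through October 8, 1995 inclusive is 13 days; tolling adds 13 days: January 19, 1998 + 13 days = February 1, 1998.
February 1, 1998 is Sunday; February 2, 1998 is a listed holiday. The next qualifying day is February 3, 1998.

February 3, 1998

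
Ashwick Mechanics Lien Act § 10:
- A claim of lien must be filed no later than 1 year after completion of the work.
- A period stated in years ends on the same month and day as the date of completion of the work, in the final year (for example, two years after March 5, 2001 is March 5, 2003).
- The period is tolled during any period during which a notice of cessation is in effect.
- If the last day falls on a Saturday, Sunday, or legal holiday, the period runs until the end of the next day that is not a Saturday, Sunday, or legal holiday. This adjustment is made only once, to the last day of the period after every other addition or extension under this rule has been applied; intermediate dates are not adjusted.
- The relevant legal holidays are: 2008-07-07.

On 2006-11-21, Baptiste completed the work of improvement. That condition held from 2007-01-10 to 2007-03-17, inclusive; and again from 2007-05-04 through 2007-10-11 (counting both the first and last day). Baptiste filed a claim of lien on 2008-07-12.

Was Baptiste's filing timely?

1 year after 2006-11-21 is November 21, 2007.
From January 10, 2007 through March 17, 2007 inclusive is 67 days; tolling adds 67 days: November 21, 2007 + 67 days = January 27, 2008.
From May 4, 2007 through October 11, 2007 inclusive is 161 days; tolling adds 161 days: January 27, 2008 + 161 days = July 6, 2008.
July 6, 2008 is Sunday; July 7, 2008 is a listed holiday. The next qualifying day is July 8, 2008.
The deadline is July 8, 2008; the filing on July 12, 2008 is after that date.

No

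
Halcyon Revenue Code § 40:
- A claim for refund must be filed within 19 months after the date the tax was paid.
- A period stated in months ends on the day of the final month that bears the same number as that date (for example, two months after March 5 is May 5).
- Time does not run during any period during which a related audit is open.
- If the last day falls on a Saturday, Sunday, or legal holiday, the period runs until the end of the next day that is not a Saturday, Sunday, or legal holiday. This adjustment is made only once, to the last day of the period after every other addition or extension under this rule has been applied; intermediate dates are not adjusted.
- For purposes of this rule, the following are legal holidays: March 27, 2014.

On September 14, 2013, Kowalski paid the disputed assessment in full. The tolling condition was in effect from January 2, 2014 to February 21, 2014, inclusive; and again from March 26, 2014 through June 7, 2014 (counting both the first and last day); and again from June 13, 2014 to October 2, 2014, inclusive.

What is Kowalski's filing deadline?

December 7, 2015

19 months after September 14, 2013 is April 14, 2015.
From January 2, 2014 through February 21, 2014 inclusive is 51 days; tolling adds 51 days: April 14, 2015 + 51 days = June 4, 2015.
From March 26, 2014 through June 7, 2014 inclusive is 74 days; tolling adds 74 days: June 4, 2015 + 74 days = August 17, 2015.
From June 13, 2014 through October 2, 2014 inclusive is 112 days; tolling adds 112 days: August 17, 2015 + 112 days = December 7, 2015.
December 7, 2015 is a Monday and not a legal holiday, so no extension applies.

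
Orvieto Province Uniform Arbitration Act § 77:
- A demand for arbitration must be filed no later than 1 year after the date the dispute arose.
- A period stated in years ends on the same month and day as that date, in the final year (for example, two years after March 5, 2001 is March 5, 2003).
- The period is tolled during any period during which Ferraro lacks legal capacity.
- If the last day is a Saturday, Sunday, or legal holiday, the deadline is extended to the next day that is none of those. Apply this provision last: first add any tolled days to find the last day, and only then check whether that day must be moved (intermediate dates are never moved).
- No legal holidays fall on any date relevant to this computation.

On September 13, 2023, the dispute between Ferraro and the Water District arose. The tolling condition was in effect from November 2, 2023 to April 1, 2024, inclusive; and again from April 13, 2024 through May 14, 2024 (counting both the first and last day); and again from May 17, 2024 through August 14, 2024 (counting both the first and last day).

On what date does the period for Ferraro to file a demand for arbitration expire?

1 year after September 13, 2023 is September 13, 2024.
From November 2, 2023 through April 1, 2024 inclusive is 152 days; tolling adds 152 days: September 13, 2024 + 152 days = February 12, 2025.
From April 13, 2024 through May 14, 2024 inclusive is 32 days; tolling adds 32 days: February 12, 2025 + 32 days = March 16, 2025.
From May 17, 2024 through August 14, 2024 inclusive is 90 days; tolling adds 90 days: March 16, 2025 + 90 days = June 14, 2025.
June 14, 2025 is Saturday; June 15, 2025 is Sunday. The next qualifying day is June 16, 2025.

June 16, 2025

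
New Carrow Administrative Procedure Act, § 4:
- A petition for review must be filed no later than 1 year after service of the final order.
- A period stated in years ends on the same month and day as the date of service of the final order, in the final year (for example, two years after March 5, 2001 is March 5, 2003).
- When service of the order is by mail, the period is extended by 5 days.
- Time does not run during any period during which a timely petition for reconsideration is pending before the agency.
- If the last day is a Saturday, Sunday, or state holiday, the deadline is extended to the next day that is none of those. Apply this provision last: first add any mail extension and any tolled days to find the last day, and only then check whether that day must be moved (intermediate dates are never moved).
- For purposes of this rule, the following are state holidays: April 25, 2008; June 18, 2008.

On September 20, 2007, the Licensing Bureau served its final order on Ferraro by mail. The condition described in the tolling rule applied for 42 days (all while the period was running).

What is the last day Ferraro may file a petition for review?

November 6, 2008

1 year after September 20, 2007 is September 20, 2008.
Service was by mail, adding 5 days: September 20, 2008 + 5 days = September 25, 2008.
Tolling adds 42 days: September 25, 2008 + 42 days = November 6, 2008.
November 6, 2008 is a Thursday and not a state holiday, so no extension applies.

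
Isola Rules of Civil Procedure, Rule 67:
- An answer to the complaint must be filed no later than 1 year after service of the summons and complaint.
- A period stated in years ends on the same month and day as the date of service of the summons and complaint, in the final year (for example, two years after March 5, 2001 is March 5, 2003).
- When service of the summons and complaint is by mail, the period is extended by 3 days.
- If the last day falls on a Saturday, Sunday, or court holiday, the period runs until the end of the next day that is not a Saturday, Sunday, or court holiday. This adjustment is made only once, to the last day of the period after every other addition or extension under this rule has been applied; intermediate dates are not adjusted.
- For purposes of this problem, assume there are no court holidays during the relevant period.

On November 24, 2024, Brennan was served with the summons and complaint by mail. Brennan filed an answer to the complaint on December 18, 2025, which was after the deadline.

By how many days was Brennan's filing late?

1 year after November 24, 2024 is November 24, 2025.
Service was by mail, adding 3 days: November 24, 2025 + 3 days = November 27, 2025.
November 27, 2025 is a Thursday and not a court holiday, so no extension applies.
The deadline is November 27, 2025; from November 27, 2025 to December 18, 2025 is 21 days.

21 days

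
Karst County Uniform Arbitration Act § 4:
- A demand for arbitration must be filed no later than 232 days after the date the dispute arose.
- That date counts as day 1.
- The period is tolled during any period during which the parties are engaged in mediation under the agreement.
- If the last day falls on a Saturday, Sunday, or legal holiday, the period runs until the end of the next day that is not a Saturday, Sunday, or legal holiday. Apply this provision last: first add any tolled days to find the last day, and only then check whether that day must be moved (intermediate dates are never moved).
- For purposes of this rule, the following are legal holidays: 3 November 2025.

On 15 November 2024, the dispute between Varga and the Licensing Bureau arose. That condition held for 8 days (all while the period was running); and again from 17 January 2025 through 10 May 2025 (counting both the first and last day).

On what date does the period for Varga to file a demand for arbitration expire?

Counting 15 November 2024 as day 1, day 232 is July 4, 2025.
Tolling adds 8 days: July 4, 2025 + 8 days = July 12, 2025.
From January 17, 2025 through May 10, 2025 inclusive is 114 days; tolling adds 114 days: July 12, 2025 + 114 days = November 3, 2025.
November 3, 2025 is a listed holiday. The next qualifying day is November 4, 2025.

November 4, 2025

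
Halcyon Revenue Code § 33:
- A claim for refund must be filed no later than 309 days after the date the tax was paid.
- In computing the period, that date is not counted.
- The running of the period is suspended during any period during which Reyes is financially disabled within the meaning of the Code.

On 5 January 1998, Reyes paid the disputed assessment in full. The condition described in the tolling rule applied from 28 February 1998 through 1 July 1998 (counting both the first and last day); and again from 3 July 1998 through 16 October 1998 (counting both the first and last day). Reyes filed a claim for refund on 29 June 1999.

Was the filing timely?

309 days after 5 January 1998 is November 10, 1998.
From February 28, 1998 through July 1, 1998 inclusive is 124 days; tolling adds 124 days: November 10, 1998 + 124 days = March 14, 1999.
From July 3, 1998 through October 16, 1998 inclusive is 106 days; tolling adds 106 days: March 14, 1999 + 106 days = June 28, 1999.
The deadline is June 28, 1999; the filing on June 29, 1999 is after that date.

No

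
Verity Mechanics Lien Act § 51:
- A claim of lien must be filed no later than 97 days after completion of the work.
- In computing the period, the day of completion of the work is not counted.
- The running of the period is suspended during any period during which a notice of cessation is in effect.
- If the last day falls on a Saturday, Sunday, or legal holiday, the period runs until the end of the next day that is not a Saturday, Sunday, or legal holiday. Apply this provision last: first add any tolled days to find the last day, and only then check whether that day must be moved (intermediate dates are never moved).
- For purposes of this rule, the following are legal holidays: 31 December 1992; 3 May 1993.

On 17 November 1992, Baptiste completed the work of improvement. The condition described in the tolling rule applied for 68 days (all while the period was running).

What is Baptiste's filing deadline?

May 4, 1993

97 days after 17 November 1992 is February 22, 1993.
Tolling adds 68 days: February 22, 1993 + 68 days = May 1, 1993.
May 1, 1993 is Saturday; May 2, 1993 is Sunday; May 3, 1993 is a listed holiday. The next qualifying day is May 4, 1993.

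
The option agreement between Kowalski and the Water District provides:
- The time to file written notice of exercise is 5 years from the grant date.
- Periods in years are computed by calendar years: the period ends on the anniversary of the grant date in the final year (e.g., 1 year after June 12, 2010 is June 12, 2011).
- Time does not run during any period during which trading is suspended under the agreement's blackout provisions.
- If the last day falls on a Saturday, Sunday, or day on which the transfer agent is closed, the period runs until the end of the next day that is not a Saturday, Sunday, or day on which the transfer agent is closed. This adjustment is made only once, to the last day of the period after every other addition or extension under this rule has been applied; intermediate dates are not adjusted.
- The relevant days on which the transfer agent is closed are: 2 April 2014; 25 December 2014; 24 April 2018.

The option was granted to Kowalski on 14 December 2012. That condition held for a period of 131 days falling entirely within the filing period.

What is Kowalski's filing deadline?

April 25, 2018

5 years after 14 December 2012 is December 14, 2017.
Tolling adds 131 days: December 14, 2017 + 131 days = April 24, 2018.
April 24, 2018 is a listed holiday. The next qualifying day is April 25, 2018.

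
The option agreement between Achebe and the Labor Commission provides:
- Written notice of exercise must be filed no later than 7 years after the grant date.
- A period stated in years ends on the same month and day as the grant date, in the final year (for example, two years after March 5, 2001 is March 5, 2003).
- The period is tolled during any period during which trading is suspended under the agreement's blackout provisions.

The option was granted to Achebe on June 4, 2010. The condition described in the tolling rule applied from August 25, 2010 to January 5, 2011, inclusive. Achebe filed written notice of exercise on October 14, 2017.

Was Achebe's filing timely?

Yes

7 years after June 4, 2010 is June 4, 2017.
From August 25, 2010 through January 5, 2011 inclusive is 134 days; tolling adds 134 days: June 4, 2017 + 134 days = October 16, 2017.
The deadline is October 16, 2017; the filing on October 14, 2017 is on or before that date.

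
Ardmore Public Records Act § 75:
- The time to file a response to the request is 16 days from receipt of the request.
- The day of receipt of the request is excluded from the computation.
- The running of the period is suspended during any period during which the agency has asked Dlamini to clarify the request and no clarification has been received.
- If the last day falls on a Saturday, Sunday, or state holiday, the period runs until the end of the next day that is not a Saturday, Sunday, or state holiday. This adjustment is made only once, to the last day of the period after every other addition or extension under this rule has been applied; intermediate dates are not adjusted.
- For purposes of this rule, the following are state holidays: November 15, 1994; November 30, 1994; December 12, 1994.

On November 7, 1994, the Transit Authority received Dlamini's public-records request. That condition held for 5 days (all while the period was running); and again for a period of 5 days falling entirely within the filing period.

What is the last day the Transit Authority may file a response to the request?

16 days after November 7, 1994 is November 23, 1994.
Tolling adds 5 days: November 23, 1994 + 5 days = November 28, 1994.
Tolling adds 5 days: November 28, 1994 + 5 days = December 3, 1994.
December 3, 1994 is Saturday; December 4, 1994 is Sunday. The next qualifying day is December 5, 1994.

December 5, 1994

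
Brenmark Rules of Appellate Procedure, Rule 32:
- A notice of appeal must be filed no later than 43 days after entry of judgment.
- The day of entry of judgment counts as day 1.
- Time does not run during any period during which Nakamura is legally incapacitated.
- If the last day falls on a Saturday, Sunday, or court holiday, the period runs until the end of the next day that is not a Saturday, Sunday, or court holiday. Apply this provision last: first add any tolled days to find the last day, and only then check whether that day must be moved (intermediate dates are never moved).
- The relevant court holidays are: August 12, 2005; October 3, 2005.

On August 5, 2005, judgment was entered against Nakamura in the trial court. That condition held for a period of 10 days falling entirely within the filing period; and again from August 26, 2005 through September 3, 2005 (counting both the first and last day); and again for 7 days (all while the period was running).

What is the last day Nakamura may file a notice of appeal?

Counting August 5, 2005 as day 1, day 43 is September 16, 2005.
Tolling adds 10 days: September 16, 2005 + 10 days = September 26, 2005.
From August 26, 2005 through September 3, 2005 inclusive is 9 days; tolling adds 9 days: September 26, 2005 + 9 days = October 5, 2005.
Tolling adds 7 days: October 5, 2005 + 7 days = October 12, 2005.
October 12, 2005 is a Wednesday and not a court holiday, so no extension applies.

October 12, 2005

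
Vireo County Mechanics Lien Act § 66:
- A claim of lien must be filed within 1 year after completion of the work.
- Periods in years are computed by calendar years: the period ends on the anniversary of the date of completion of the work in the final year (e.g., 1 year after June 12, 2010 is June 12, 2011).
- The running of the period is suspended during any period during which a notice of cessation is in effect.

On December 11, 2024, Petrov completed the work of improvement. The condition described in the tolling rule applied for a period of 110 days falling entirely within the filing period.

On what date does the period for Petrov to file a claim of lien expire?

1 year after December 11, 2024 is December 11, 2025.
Tolling adds 110 days: December 11, 2025 + 110 days = March 31, 2026.

March 31, 2026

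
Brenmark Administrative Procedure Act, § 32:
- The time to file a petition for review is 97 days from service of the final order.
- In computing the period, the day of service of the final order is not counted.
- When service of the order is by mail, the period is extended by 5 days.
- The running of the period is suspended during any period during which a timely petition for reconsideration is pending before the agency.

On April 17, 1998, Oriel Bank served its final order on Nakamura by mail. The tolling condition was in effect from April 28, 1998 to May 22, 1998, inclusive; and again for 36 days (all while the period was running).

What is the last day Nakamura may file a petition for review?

September 27, 1998

97 days after April 17, 1998 is July 23, 1998.
Service was by mail, adding 5 days: July 23, 1998 + 5 days = July 28, 1998.
From April 28, 1998 through May 22, 1998 inclusive is 25 days; tolling adds 25 days: July 28, 1998 + 25 days = August 22, 1998.
Tolling adds 36 days: August 22, 1998 + 36 days = September 27, 1998.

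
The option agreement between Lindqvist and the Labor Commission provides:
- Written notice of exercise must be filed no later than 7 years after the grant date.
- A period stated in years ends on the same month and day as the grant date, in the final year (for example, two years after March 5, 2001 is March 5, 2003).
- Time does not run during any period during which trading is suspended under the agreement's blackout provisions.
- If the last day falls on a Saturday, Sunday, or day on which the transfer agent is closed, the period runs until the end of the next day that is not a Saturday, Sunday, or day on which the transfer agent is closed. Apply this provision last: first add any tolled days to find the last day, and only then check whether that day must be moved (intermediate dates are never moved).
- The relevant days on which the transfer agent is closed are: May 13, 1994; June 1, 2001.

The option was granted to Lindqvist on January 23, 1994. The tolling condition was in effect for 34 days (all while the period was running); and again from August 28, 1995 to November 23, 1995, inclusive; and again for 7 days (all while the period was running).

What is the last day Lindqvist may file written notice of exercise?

June 4, 2001

7 years after January 23, 1994 is January 23, 2001.
Tolling adds 34 days: January 23, 2001 + 34 days = February 26, 2001.
From August 28, 1995 through November 23, 1995 inclusive is 88 days; tolling adds 88 days: February 26, 2001 + 88 days = May 25, 2001.
Tolling adds 7 days: May 25, 2001 + 7 days = June 1, 2001.
June 1, 2001 is a listed holiday; June 2, 2001 is Saturday; June 3, 2001 is Sunday. The next qualifying day is June 4, 2001.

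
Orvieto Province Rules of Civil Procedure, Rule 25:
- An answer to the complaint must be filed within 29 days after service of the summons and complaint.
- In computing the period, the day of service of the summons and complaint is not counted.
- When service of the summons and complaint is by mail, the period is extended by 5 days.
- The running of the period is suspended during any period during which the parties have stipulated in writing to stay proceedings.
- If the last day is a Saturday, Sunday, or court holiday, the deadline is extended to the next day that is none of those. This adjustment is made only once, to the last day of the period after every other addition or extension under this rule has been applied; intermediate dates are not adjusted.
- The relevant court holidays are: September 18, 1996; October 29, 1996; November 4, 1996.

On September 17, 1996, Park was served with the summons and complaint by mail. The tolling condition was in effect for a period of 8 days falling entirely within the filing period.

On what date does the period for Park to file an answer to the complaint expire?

29 days after September 17, 1996 is October 16, 1996.
Service was by mail, adding 5 days: October 16, 1996 + 5 days = October 21, 1996.
Tolling adds 8 days: October 21, 1996 + 8 days = October 29, 1996.
October 29, 1996 is a listed holiday. The next qualifying day is October 30, 1996.

October 30, 1996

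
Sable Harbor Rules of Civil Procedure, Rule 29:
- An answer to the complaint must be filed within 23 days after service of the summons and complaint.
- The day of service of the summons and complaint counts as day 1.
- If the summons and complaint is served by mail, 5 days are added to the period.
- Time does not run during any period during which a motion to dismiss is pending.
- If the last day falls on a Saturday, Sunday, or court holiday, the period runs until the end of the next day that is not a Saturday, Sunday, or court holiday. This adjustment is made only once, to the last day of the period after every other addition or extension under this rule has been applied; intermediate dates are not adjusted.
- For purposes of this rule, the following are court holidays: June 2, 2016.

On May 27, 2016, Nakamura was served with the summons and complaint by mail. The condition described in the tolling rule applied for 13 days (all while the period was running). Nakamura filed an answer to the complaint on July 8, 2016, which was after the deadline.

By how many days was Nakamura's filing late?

2 days

Counting May 27, 2016 as day 1, day 23 is June 18, 2016.
Service was by mail, adding 5 days: June 18, 2016 + 5 days = June 23, 2016.
Tolling adds 13 days: June 23, 2016 + 13 days = July 6, 2016.
July 6, 2016 is a Wednesday and not a court holiday, so no extension applies.
The deadline is July 6, 2016; from July 6, 2016 to July 8, 2016 is 2 days.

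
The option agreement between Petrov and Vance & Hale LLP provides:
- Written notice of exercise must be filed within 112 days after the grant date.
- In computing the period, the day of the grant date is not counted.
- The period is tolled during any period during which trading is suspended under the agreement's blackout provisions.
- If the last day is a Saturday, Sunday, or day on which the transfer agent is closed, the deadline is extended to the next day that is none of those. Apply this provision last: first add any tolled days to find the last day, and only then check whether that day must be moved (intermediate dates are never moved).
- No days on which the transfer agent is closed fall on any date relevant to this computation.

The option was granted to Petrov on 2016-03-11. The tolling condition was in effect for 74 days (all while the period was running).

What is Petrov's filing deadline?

112 days after 2016-03-11 is July 1, 2016.
Tolling adds 74 days: July 1, 2016 + 74 days = September 13, 2016.
September 13, 2016 is a Tuesday and not a day on which the transfer agent is closed, so no extension applies.

September 13, 2016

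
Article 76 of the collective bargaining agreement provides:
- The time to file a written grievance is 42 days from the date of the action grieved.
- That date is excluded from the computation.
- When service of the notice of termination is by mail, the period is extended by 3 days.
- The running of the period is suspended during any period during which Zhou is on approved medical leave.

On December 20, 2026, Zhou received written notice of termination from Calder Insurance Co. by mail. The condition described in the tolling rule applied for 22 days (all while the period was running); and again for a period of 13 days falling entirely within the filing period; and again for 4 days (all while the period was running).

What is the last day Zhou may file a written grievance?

42 days after December 20, 2026 is January 31, 2027.
Service was by mail, adding 3 days: January 31, 2027 + 3 days = February 3, 2027.
Tolling adds 22 days: February 3, 2027 + 22 days = February 25, 2027.
Tolling adds 13 days: February 25, 2027 + 13 days = March 10, 2027.
Tolling adds 4 days: March 10, 2027 + 4 days = March 14, 2027.

March 14, 2027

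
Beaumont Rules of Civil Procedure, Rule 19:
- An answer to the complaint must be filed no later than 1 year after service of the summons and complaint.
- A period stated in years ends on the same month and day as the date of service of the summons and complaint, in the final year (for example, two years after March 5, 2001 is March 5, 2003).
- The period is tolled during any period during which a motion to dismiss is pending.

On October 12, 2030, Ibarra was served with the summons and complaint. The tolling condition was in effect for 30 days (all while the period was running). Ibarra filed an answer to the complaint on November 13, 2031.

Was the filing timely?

No

1 year after October 12, 2030 is October 12, 2031.
Tolling adds 30 days: October 12, 2031 + 30 days = November 11, 2031.
The deadline is November 11, 2031; the filing on November 13, 2031 is after that date.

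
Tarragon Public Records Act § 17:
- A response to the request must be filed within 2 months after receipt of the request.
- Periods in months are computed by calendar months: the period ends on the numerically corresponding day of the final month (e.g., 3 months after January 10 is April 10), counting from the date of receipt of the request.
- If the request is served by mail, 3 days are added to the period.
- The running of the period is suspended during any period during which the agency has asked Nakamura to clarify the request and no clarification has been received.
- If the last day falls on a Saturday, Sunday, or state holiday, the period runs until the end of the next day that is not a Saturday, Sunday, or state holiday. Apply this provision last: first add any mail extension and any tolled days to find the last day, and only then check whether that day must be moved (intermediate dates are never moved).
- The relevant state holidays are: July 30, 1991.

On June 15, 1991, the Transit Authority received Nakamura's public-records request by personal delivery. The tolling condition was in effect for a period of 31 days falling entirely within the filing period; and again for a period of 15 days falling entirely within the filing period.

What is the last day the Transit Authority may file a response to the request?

2 months after June 15, 1991 is August 15, 1991.
Service was not by mail, so no mail extension applies.
Tolling adds 31 days: August 15, 1991 + 31 days = September 15, 1991.
Tolling adds 15 days: September 15, 1991 + 15 days = September 30, 1991.
September 30, 1991 is a Monday and not a state holiday, so no extension applies.

September 30, 1991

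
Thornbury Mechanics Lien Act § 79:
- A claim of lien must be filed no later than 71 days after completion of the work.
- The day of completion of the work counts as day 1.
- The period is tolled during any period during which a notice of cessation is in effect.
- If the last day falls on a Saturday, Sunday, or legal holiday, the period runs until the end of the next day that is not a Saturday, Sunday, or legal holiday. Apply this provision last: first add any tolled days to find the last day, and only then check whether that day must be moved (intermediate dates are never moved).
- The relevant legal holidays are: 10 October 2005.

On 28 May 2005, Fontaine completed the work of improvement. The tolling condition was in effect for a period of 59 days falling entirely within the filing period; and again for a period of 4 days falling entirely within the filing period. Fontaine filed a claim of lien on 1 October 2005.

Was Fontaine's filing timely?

Yes

Counting 28 May 2005 as day 1, day 71 is August 6, 2005.
Tolling adds 59 days: August 6, 2005 + 59 days = October 4, 2005.
Tolling adds 4 days: October 4, 2005 + 4 days = October 8, 2005.
October 8, 2005 is Saturday; October 9, 2005 is Sunday; October 10, 2005 is a listed holiday. The next qualifying day is October 11, 2005.
The deadline is October 11, 2005; the filing on October 1, 2005 is on or before that date.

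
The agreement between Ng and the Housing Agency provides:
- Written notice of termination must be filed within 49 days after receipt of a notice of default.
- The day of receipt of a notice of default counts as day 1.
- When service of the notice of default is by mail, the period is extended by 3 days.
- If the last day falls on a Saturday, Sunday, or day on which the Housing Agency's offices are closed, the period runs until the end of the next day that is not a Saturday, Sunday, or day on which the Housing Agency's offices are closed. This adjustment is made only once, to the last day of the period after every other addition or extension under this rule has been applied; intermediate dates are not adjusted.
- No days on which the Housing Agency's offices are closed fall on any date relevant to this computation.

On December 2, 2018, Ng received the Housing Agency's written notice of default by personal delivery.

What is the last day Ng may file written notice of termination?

Counting December 2, 2018 as day 1, day 49 is January 19, 2019.
Service was not by mail, so no mail extension applies.
January 19, 2019 is Saturday; January 20, 2019 is Sunday. The next qualifying day is January 21, 2019.

January 21, 2019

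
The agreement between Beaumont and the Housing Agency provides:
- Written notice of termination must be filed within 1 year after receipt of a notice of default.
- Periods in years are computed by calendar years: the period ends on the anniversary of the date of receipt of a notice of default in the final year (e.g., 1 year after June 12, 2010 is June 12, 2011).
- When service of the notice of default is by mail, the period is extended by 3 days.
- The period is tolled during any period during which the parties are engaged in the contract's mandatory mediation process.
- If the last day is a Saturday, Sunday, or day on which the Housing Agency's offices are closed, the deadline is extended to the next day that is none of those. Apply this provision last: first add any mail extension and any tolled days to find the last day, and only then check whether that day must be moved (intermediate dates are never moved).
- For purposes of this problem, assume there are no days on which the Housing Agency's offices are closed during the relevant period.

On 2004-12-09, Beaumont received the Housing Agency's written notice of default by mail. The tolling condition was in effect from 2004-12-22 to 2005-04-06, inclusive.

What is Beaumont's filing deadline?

1 year after 2004-12-09 is December 9, 2005.
Service was by mail, adding 3 days: December 9, 2005 + 3 days = December 12, 2005.
From December 22, 2004 through April 6, 2005 inclusive is 106 days; tolling adds 106 days: December 12, 2005 + 106 days = March 28, 2006.
March 28, 2006 is a Tuesday and not a day on which the Housing Agency's offices are closed, so no extension applies.

March 28, 2006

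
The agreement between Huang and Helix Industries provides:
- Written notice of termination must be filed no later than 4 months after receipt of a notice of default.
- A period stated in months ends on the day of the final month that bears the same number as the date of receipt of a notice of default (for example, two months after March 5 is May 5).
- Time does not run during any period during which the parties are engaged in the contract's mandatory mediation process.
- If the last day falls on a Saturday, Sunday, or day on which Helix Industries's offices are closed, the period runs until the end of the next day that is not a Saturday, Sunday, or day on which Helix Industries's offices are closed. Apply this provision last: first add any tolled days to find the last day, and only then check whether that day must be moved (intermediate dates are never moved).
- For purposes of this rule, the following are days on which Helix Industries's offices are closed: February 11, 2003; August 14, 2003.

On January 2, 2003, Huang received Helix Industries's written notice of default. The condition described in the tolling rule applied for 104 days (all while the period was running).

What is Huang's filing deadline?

4 months after January 2, 2003 is May 2, 2003.
Tolling adds 104 days: May 2, 2003 + 104 days = August 14, 2003.
August 14, 2003 is a listed holiday. The next qualifying day is August 15, 2003.

August 15, 2003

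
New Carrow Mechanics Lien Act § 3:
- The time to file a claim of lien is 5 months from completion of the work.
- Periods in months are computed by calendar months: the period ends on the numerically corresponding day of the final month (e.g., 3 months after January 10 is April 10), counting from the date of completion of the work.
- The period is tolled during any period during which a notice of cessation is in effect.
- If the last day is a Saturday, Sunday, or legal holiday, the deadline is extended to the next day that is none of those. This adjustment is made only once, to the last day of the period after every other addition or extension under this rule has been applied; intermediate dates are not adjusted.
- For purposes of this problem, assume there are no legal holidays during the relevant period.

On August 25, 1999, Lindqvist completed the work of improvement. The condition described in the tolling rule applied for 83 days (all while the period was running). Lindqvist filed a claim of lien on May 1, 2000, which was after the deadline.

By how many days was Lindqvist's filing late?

5 months after August 25, 1999 is January 25, 2000.
Tolling adds 83 days: January 25, 2000 + 83 days = April 17, 2000.
April 17, 2000 is a Monday and not a legal holiday, so no extension applies.
The deadline is April 17, 2000; from April 17, 2000 to May 1, 2000 is 14 days.

14 days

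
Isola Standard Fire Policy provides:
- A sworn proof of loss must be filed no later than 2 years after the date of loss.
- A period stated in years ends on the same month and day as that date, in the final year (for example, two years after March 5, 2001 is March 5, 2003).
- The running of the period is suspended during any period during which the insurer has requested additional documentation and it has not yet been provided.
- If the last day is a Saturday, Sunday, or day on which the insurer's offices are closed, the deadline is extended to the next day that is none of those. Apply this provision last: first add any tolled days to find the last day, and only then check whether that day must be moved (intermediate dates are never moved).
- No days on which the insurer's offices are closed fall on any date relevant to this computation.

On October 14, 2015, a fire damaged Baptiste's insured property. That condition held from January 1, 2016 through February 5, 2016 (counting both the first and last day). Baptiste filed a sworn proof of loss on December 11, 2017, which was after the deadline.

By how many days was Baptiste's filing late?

21 days

2 years after October 14, 2015 is October 14, 2017.
From January 1, 2016 through February 5, 2016 inclusive is 36 days; tolling adds 36 days: October 14, 2017 + 36 days = November 19, 2017.
November 19, 2017 is Sunday. The next qualifying day is November 20, 2017.
The deadline is November 20, 2017; from November 20, 2017 to December 11, 2017 is 21 days.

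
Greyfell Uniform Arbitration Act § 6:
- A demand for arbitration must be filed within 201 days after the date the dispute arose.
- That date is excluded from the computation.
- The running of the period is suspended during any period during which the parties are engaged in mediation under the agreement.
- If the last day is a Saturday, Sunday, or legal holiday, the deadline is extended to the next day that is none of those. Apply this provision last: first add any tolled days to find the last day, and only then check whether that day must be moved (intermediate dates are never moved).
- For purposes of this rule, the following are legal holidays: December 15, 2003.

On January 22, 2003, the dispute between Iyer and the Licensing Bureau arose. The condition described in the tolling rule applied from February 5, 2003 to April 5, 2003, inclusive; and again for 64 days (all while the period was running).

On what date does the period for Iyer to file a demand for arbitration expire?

201 days after January 22, 2003 is August 11, 2003.
From February 5, 2003 through April 5, 2003 inclusive is 60 days; tolling adds 60 days: August 11, 2003 + 60 days = October 10, 2003.
Tolling adds 64 days: October 10, 2003 + 64 days = December 13, 2003.
December 13, 2003 is Saturday; December 14, 2003 is Sunday; December 15, 2003 is a listed holiday. The next qualifying day is December 16, 2003.

December 16, 2003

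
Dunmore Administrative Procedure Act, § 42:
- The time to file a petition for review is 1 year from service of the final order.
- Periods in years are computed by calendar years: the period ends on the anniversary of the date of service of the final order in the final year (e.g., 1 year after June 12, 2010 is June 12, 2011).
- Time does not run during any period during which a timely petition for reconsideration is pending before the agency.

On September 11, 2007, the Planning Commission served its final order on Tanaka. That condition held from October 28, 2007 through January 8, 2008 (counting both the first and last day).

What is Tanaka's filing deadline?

1 year after September 11, 2007 is September 11, 2008.
From October 28, 2007 through January 8, 2008 inclusive is 73 days; tolling adds 73 days: September 11, 2008 + 73 days = November 23, 2008.

November 23, 2008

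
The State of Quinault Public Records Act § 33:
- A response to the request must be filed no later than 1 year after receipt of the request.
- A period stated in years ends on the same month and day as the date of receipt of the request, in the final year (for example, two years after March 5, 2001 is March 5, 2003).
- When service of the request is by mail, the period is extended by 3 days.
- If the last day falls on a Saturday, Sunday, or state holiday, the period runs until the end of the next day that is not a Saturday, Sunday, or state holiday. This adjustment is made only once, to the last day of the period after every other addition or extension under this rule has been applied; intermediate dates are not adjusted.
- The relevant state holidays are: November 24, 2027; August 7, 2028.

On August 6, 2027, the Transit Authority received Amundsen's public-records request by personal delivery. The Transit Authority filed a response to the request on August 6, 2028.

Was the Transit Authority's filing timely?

Yes

1 year after August 6, 2027 is August 6, 2028.
Service was not by mail, so no mail extension applies.
August 6, 2028 is Sunday; August 7, 2028 is a listed holiday. The next qualifying day is August 8, 2028.
The deadline is August 8, 2028; the filing on August 6, 2028 is on or before that date.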